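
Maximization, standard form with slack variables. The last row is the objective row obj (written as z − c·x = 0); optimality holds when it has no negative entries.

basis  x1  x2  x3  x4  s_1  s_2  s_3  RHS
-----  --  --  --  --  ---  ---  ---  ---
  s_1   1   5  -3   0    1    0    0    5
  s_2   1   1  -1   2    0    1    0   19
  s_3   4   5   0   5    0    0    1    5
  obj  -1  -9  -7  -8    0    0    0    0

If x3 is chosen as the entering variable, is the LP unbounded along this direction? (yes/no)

Every constraint-row entry in column x3 is ≤ 0, so increasing x3 is unbounded.

yes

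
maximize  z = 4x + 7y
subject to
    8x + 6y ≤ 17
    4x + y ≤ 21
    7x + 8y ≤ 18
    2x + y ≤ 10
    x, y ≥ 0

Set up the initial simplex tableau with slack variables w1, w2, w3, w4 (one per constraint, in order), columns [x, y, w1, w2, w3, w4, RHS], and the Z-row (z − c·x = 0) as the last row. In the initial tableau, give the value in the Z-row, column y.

The Z-row carries the negated objective coefficients: the y entry is -7.

-7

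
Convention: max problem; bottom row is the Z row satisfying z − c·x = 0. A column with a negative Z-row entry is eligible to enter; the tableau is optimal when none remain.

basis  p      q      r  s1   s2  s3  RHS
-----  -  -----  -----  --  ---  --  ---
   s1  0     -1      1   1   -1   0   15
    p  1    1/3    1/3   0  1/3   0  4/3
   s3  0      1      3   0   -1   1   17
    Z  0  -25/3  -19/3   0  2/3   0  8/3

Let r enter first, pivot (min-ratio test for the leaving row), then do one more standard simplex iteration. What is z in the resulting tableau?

36

Ratio test on column r — row 1: 15/1 = 15; row 2: (4/3)/(1/3) = 4; row 3: 17/3 = 17/3. Minimum is 4 at row 2 (p leaves); pivot element 1/3.
Pivot on row 2; the Z-row RHS becomes 8/3 − (-19/3)·4 = 28.
Next entering variable (most negative Z-row entry -2): q.
Ratio test on column q — row 1: entry -2 ≤ 0; row 2: 4/1 = 4; row 3: entry -2 ≤ 0. Minimum is 4 at row 2 (r leaves); pivot element 1.
After the second pivot the Z-row RHS is 28 − (-2)·4 = 36.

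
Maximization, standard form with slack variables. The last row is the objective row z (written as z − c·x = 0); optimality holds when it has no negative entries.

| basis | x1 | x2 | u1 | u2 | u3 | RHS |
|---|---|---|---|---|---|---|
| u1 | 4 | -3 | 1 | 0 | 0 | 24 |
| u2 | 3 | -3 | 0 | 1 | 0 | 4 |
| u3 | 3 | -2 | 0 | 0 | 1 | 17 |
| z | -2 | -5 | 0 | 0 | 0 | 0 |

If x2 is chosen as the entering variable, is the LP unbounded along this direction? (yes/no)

Every constraint-row entry in column x2 is ≤ 0, so increasing x2 is unbounded.

yes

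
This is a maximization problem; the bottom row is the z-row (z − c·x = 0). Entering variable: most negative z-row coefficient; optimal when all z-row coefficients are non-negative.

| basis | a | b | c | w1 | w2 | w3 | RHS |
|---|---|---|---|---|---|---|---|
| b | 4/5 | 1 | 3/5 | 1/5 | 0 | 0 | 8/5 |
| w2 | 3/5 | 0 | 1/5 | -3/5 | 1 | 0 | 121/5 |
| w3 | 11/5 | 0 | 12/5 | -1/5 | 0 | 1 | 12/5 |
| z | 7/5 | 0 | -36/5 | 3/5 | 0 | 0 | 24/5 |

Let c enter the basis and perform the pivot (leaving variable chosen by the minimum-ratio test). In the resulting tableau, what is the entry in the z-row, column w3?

Ratio test on column c — row 1: (8/5)/(3/5) = 8/3; row 2: (121/5)/(1/5) = 121; row 3: (12/5)/(12/5) = 1. Minimum is 1 at row 3 (w3 leaves); pivot element 12/5.
Divide row 3 by 12/5; eliminate column c from the other rows.
z-row update in column w3: 0 − (-36/5)·(5/12) = 3.

3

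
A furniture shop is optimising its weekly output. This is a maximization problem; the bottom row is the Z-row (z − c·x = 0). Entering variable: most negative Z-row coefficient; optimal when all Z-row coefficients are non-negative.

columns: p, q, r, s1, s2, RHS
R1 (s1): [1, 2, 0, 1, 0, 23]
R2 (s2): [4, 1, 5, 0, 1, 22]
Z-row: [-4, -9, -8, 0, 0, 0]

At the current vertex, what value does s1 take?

s1 is basic (row 1); its value is the RHS of that row, 23.

23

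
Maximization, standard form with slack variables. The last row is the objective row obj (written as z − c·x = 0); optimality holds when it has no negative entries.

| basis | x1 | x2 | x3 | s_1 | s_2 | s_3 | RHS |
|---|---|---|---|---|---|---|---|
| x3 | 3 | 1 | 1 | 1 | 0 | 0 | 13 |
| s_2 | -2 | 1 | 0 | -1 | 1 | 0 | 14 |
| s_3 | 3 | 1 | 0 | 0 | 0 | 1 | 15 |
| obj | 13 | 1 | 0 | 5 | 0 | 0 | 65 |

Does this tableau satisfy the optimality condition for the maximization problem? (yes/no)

yes

Every obj-row coefficient is ≥ 0, so the tableau is optimal.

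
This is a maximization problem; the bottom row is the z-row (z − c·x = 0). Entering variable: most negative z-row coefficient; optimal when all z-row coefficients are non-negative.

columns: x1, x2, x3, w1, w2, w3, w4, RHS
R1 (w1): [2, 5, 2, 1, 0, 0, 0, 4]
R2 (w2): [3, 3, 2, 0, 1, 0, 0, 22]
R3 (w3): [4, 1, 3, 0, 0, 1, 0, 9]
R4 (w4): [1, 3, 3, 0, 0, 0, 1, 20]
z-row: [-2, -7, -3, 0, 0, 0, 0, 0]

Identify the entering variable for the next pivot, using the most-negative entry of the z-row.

Negative z-row entries: x1: -2, x2: -7, x3: -3.
The most negative is -7 in column x2, so x2 enters.

x2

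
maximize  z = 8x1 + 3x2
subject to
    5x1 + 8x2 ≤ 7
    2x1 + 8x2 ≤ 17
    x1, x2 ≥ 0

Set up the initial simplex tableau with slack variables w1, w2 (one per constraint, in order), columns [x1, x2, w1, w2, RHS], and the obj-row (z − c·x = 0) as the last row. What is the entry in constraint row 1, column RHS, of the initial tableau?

7

The RHS of constraint 1 is b_1 = 7.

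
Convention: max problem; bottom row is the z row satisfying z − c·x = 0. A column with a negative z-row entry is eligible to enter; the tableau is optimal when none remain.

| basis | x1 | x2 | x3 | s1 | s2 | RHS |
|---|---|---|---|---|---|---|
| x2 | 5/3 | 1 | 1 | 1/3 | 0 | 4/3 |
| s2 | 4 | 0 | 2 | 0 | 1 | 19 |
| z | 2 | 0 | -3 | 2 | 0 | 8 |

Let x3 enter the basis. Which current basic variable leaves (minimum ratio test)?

x2

Column x3 entries and ratios — x2: (4/3)/1 = 4/3; s2: 19/2 = 19/2.
Smallest ratio is 4/3 in the row of x2, so x2 leaves.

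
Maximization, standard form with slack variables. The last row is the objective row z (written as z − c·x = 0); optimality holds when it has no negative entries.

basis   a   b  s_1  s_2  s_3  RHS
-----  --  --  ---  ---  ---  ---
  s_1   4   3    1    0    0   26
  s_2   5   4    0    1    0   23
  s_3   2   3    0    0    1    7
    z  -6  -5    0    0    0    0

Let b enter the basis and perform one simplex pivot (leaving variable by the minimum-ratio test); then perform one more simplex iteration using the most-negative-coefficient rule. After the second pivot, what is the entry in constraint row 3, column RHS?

Ratio test on column b — row 1: 26/3 = 26/3; row 2: 23/4 = 23/4; row 3: 7/3 = 7/3. Minimum is 7/3 at row 3 (s_3 leaves); pivot element 3.
Divide row 3 by 3; eliminate column b from the other rows.
Second iteration: most negative z-row entry is -8/3 in column a, so a enters.
Ratio test on column a — row 1: 19/2 = 19/2; row 2: (41/3)/(7/3) = 41/7; row 3: (7/3)/(2/3) = 7/2. Minimum is 7/2 at row 3 (b leaves); pivot element 2/3.
Divide row 3 by 2/3; eliminate column a from the other rows.
After both pivots, the entry at constraint row 3, column RHS is 7/2.

7/2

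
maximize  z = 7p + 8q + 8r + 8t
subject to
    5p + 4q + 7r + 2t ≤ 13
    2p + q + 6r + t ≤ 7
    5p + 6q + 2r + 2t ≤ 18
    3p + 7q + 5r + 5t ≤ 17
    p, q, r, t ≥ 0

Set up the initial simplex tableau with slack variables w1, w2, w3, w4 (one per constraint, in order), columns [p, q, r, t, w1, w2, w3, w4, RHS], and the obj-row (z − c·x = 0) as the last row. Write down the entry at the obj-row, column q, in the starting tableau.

-8

The obj-row carries the negated objective coefficients: the q entry is -8.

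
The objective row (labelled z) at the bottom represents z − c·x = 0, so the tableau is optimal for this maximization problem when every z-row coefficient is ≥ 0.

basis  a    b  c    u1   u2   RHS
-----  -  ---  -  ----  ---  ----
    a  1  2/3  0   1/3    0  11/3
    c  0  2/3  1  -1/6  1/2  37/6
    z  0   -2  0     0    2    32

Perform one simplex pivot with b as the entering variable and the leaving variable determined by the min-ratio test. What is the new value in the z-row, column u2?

2

Ratio test on column b — row 1: (11/3)/(2/3) = 11/2; row 2: (37/6)/(2/3) = 37/4. Minimum is 11/2 at row 1 (a leaves); pivot element 2/3.
Divide row 1 by 2/3; eliminate column b from the other rows.
z-row update in column u2: 2 − (-2)·0 = 2.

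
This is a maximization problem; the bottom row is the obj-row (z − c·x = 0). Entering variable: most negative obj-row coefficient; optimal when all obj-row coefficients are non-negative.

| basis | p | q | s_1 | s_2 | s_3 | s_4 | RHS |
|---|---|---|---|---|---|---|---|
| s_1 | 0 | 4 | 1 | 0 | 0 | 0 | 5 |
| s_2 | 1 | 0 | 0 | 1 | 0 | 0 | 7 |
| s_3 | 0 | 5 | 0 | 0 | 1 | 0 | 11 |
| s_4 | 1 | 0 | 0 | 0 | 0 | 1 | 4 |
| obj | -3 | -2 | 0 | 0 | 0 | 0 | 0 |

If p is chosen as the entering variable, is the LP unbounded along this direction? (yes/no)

Column p has positive entries in row(s) 2, 4, so the ratio test bounds it — not unbounded.

no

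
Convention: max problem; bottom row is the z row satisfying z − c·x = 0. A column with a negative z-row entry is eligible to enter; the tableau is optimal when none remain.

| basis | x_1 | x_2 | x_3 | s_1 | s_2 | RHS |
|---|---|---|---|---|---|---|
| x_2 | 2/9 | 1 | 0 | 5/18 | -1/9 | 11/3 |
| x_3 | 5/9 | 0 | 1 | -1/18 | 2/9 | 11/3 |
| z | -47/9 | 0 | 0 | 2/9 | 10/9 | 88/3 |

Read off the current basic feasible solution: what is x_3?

11/3

x_3 is basic (row 2); its value is the RHS of that row, 11/3.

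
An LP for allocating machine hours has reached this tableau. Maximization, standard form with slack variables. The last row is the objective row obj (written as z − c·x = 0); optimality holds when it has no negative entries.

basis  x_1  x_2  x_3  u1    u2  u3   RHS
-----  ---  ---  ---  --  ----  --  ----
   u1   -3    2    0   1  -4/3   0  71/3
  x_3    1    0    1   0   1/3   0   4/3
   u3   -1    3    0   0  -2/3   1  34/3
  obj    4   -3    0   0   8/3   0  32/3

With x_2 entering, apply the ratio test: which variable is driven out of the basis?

u3

Column x_2 entries and ratios — u1: (71/3)/2 = 71/6; x_3: 0 ≤ 0, skip; u3: (34/3)/3 = 34/9.
Smallest ratio is 34/9 in the row of u3, so u3 leaves.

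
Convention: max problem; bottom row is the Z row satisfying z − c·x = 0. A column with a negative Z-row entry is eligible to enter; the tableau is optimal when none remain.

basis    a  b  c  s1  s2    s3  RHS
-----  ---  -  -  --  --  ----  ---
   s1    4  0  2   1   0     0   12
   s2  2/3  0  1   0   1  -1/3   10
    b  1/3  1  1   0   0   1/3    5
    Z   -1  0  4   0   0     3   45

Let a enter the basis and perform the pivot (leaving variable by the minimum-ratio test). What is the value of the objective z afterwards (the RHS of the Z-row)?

48

Ratio test on column a — row 1: 12/4 = 3; row 2: 10/(2/3) = 15; row 3: 5/(1/3) = 15. Minimum is 3 at row 1 (s1 leaves); pivot element 4.
Pivot on row 1; the Z-row RHS becomes 45 − (-1)·3 = 48.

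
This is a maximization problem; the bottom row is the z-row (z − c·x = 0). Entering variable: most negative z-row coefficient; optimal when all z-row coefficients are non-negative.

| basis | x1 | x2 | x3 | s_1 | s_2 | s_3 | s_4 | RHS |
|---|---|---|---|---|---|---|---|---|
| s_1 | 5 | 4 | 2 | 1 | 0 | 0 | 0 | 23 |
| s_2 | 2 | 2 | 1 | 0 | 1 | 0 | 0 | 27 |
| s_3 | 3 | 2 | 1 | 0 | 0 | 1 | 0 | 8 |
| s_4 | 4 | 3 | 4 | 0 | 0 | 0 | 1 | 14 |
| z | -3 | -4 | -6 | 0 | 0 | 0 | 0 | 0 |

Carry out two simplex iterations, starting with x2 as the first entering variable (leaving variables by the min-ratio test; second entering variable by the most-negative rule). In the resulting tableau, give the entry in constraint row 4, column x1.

Ratio test on column x2 — row 1: 23/4 = 23/4; row 2: 27/2 = 27/2; row 3: 8/2 = 4; row 4: 14/3 = 14/3. Minimum is 4 at row 3 (s_3 leaves); pivot element 2.
Divide row 3 by 2; eliminate column x2 from the other rows.
Second iteration: most negative z-row entry is -4 in column x3, so x3 enters.
Ratio test on column x3 — row 1: entry 0 ≤ 0; row 2: entry 0 ≤ 0; row 3: 4/(1/2) = 8; row 4: 2/(5/2) = 4/5. Minimum is 4/5 at row 4 (s_4 leaves); pivot element 5/2.
Divide row 4 by 5/2; eliminate column x3 from the other rows.
After both pivots, the entry at constraint row 4, column x1 is -1/5.

-1/5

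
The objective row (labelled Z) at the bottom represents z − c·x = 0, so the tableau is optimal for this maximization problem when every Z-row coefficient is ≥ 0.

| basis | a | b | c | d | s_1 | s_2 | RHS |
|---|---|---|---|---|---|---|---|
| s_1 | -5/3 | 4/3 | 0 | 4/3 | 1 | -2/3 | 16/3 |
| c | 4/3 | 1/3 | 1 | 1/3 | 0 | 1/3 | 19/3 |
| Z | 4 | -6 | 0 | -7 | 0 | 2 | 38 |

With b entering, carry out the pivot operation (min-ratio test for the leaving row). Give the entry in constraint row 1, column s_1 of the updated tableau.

Ratio test on column b — row 1: (16/3)/(4/3) = 4; row 2: (19/3)/(1/3) = 19. Minimum is 4 at row 1 (s_1 leaves); pivot element 4/3.
Divide row 1 by 4/3; eliminate column b from the other rows.
In the new row 1, the s_1 entry is the old entry divided by the pivot: 1/(4/3) = 3/4.

3/4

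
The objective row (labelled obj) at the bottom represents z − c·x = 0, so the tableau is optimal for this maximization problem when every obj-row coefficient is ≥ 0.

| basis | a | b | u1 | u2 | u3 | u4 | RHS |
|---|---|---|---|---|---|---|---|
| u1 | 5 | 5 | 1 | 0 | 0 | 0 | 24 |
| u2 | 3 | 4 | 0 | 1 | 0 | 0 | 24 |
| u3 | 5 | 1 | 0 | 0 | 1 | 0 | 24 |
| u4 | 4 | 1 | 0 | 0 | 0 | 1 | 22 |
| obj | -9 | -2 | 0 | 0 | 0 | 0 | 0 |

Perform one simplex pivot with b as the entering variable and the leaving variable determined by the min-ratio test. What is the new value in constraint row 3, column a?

4

Ratio test on column b — row 1: 24/5 = 24/5; row 2: 24/4 = 6; row 3: 24/1 = 24; row 4: 22/1 = 22. Minimum is 24/5 at row 1 (u1 leaves); pivot element 5.
Divide row 1 by 5; eliminate column b from the other rows.
Row 3 update in column a: 5 − 1·1 = 4.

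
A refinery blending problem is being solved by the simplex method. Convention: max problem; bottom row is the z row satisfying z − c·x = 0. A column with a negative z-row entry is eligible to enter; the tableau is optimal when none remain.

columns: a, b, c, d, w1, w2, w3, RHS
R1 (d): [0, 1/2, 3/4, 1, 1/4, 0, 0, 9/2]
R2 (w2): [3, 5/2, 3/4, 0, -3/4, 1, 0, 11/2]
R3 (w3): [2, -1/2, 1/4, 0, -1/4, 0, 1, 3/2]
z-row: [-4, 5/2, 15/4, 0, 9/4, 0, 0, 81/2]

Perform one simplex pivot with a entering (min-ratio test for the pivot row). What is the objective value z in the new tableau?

Ratio test on column a — row 1: entry 0 ≤ 0; row 2: (11/2)/3 = 11/6; row 3: (3/2)/2 = 3/4. Minimum is 3/4 at row 3 (w3 leaves); pivot element 2.
Pivot on row 3; the z-row RHS becomes 81/2 − (-4)·(3/4) = 87/2.

87/2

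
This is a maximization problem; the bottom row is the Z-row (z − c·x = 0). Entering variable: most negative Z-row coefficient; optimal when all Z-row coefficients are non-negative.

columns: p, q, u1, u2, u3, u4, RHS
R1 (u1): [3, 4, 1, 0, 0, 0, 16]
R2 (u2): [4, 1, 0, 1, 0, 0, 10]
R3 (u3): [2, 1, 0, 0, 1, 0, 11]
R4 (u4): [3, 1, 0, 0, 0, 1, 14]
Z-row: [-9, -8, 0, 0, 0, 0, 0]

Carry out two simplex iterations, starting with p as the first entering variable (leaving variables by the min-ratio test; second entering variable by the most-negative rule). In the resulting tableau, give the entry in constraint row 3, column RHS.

61/13

Ratio test on column p — row 1: 16/3 = 16/3; row 2: 10/4 = 5/2; row 3: 11/2 = 11/2; row 4: 14/3 = 14/3. Minimum is 5/2 at row 2 (u2 leaves); pivot element 4.
Divide row 2 by 4; eliminate column p from the other rows.
Second iteration: most negative Z-row entry is -23/4 in column q, so q enters.
Ratio test on column q — row 1: (17/2)/(13/4) = 34/13; row 2: (5/2)/(1/4) = 10; row 3: 6/(1/2) = 12; row 4: (13/2)/(1/4) = 26. Minimum is 34/13 at row 1 (u1 leaves); pivot element 13/4.
Divide row 1 by 13/4; eliminate column q from the other rows.
After both pivots, the entry at constraint row 3, column RHS is 61/13.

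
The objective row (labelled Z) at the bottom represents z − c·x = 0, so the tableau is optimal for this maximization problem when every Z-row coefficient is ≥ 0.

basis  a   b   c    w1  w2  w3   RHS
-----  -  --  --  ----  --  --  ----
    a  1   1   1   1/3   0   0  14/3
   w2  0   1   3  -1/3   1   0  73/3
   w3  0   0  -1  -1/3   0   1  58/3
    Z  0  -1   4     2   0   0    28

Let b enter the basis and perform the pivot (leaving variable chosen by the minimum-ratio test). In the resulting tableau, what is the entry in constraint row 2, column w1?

Ratio test on column b — row 1: (14/3)/1 = 14/3; row 2: (73/3)/1 = 73/3; row 3: entry 0 ≤ 0. Minimum is 14/3 at row 1 (a leaves); pivot element 1.
Divide row 1 by 1; eliminate column b from the other rows.
Row 2 update in column w1: -1/3 − 1·(1/3) = -2/3.

-2/3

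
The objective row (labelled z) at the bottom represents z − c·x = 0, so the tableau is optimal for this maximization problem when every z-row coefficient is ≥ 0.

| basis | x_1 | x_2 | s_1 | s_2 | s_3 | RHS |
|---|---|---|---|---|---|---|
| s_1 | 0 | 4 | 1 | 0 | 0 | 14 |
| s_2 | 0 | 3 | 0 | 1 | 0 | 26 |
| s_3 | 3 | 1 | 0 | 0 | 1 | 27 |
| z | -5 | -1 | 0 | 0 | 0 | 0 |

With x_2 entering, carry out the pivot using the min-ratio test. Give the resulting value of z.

Ratio test on column x_2 — row 1: 14/4 = 7/2; row 2: 26/3 = 26/3; row 3: 27/1 = 27. Minimum is 7/2 at row 1 (s_1 leaves); pivot element 4.
Pivot on row 1; the z-row RHS becomes 0 − (-1)·(7/2) = 7/2.

7/2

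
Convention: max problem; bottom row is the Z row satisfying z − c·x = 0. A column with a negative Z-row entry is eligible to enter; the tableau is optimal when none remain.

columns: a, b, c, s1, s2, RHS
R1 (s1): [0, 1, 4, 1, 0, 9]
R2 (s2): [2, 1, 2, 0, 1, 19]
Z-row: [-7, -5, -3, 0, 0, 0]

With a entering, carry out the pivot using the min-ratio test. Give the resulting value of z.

Ratio test on column a — row 1: entry 0 ≤ 0; row 2: 19/2 = 19/2. Minimum is 19/2 at row 2 (s2 leaves); pivot element 2.
Pivot on row 2; the Z-row RHS becomes 0 − (-7)·(19/2) = 133/2.

133/2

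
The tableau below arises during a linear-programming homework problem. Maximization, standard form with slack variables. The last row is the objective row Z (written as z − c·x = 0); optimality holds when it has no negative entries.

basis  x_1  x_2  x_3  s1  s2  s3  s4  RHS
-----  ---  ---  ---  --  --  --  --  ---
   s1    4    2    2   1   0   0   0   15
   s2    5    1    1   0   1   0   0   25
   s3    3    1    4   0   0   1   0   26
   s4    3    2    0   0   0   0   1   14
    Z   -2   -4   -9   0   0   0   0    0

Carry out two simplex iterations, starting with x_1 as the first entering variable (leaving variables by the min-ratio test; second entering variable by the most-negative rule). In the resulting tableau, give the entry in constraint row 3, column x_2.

-1/5

Ratio test on column x_1 — row 1: 15/4 = 15/4; row 2: 25/5 = 5; row 3: 26/3 = 26/3; row 4: 14/3 = 14/3. Minimum is 15/4 at row 1 (s1 leaves); pivot element 4.
Divide row 1 by 4; eliminate column x_1 from the other rows.
Second iteration: most negative Z-row entry is -8 in column x_3, so x_3 enters.
Ratio test on column x_3 — row 1: (15/4)/(1/2) = 15/2; row 2: entry -3/2 ≤ 0; row 3: (59/4)/(5/2) = 59/10; row 4: entry -3/2 ≤ 0. Minimum is 59/10 at row 3 (s3 leaves); pivot element 5/2.
Divide row 3 by 5/2; eliminate column x_3 from the other rows.
After both pivots, the entry at constraint row 3, column x_2 is -1/5.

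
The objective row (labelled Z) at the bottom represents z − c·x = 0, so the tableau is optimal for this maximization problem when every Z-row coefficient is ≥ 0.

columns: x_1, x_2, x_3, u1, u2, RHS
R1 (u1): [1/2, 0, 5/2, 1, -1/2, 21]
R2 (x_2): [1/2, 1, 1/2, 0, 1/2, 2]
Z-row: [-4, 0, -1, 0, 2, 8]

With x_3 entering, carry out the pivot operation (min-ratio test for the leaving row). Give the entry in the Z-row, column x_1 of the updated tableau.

-3

Ratio test on column x_3 — row 1: 21/(5/2) = 42/5; row 2: 2/(1/2) = 4. Minimum is 4 at row 2 (x_2 leaves); pivot element 1/2.
Divide row 2 by 1/2; eliminate column x_3 from the other rows.
Z-row update in column x_1: -4 − (-1)·1 = -3.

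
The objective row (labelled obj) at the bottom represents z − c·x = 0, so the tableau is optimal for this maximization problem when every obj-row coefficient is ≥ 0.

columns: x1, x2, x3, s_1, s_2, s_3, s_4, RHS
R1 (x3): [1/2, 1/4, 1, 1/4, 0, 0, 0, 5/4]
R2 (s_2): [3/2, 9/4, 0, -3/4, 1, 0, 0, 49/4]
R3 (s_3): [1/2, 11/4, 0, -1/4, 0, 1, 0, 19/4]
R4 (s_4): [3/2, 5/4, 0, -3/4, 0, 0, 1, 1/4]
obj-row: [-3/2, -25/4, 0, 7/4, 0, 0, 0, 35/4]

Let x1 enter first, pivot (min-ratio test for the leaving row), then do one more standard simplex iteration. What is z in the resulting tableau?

Ratio test on column x1 — row 1: (5/4)/(1/2) = 5/2; row 2: (49/4)/(3/2) = 49/6; row 3: (19/4)/(1/2) = 19/2; row 4: (1/4)/(3/2) = 1/6. Minimum is 1/6 at row 4 (s_4 leaves); pivot element 3/2.
Pivot on row 4; the obj-row RHS becomes 35/4 − (-3/2)·(1/6) = 9.
Next entering variable (most negative obj-row entry -5): x2.
Ratio test on column x2 — row 1: entry -1/6 ≤ 0; row 2: 12/1 = 12; row 3: (14/3)/(7/3) = 2; row 4: (1/6)/(5/6) = 1/5. Minimum is 1/5 at row 4 (x1 leaves); pivot element 5/6.
After the second pivot the obj-row RHS is 9 − (-5)·(1/5) = 10.

10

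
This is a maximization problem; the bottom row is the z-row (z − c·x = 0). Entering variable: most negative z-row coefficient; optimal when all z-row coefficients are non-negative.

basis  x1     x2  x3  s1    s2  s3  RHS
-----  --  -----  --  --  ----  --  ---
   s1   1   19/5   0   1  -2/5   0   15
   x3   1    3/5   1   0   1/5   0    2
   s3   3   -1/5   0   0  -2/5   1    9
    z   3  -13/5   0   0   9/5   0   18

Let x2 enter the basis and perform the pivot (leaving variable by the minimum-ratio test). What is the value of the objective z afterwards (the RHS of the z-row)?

Ratio test on column x2 — row 1: 15/(19/5) = 75/19; row 2: 2/(3/5) = 10/3; row 3: entry -1/5 ≤ 0. Minimum is 10/3 at row 2 (x3 leaves); pivot element 3/5.
Pivot on row 2; the z-row RHS becomes 18 − (-13/5)·(10/3) = 80/3.

80/3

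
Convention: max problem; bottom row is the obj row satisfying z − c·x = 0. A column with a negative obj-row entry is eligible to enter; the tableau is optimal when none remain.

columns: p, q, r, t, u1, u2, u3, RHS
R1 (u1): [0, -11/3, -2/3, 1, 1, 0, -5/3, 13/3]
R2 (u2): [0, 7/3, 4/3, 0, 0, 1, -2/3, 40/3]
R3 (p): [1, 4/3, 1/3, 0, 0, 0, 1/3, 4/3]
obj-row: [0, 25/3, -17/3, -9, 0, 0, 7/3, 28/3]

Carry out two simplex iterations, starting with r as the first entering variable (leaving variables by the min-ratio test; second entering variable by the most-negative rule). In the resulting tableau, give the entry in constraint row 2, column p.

Ratio test on column r — row 1: entry -2/3 ≤ 0; row 2: (40/3)/(4/3) = 10; row 3: (4/3)/(1/3) = 4. Minimum is 4 at row 3 (p leaves); pivot element 1/3.
Divide row 3 by 1/3; eliminate column r from the other rows.
Second iteration: most negative obj-row entry is -9 in column t, so t enters.
Ratio test on column t — row 1: 7/1 = 7; row 2: entry 0 ≤ 0; row 3: entry 0 ≤ 0. Minimum is 7 at row 1 (u1 leaves); pivot element 1.
Divide row 1 by 1; eliminate column t from the other rows.
After both pivots, the entry at constraint row 2, column p is -4.

-4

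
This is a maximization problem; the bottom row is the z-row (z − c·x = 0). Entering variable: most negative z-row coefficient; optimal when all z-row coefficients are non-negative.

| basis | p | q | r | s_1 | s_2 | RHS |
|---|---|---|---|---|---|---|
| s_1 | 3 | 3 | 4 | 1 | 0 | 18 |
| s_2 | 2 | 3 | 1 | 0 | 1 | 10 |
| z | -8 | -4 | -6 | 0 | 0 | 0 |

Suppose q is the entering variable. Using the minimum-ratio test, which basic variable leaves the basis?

Column q entries and ratios — s_1: 18/3 = 6; s_2: 10/3 = 10/3.
Smallest ratio is 10/3 in the row of s_2, so s_2 leaves.

s_2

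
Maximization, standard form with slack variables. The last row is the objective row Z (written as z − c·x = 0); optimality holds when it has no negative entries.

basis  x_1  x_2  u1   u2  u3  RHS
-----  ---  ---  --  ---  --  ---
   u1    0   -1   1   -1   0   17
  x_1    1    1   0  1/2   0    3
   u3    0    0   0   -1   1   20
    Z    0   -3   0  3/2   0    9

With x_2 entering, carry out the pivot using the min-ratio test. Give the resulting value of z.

Ratio test on column x_2 — row 1: entry -1 ≤ 0; row 2: 3/1 = 3; row 3: entry 0 ≤ 0. Minimum is 3 at row 2 (x_1 leaves); pivot element 1.
Pivot on row 2; the Z-row RHS becomes 9 − (-3)·3 = 18.

18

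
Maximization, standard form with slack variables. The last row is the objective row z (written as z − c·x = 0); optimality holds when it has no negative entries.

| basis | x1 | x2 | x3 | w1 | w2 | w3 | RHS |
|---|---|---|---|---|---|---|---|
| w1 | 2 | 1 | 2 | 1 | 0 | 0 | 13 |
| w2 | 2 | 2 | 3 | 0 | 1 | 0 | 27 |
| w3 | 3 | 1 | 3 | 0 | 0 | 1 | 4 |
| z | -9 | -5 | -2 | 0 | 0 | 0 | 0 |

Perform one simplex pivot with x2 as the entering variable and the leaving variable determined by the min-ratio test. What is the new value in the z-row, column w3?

Ratio test on column x2 — row 1: 13/1 = 13; row 2: 27/2 = 27/2; row 3: 4/1 = 4. Minimum is 4 at row 3 (w3 leaves); pivot element 1.
Divide row 3 by 1; eliminate column x2 from the other rows.
z-row update in column w3: 0 − (-5)·1 = 5.

5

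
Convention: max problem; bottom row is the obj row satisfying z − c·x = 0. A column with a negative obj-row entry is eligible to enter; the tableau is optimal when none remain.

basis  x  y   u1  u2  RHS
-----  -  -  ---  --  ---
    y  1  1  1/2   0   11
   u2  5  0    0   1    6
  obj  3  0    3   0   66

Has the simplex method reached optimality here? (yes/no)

Every obj-row coefficient is ≥ 0, so the tableau is optimal.

yes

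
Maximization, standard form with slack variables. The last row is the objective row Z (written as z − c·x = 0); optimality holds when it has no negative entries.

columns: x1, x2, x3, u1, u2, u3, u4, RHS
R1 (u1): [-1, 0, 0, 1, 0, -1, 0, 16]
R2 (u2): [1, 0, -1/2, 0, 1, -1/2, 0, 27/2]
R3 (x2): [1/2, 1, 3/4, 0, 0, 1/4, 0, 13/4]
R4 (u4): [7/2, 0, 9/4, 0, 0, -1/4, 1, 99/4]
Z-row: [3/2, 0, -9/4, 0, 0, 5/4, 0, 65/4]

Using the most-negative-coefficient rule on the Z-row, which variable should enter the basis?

Negative Z-row entries: x3: -9/4.
The most negative is -9/4 in column x3, so x3 enters.

x3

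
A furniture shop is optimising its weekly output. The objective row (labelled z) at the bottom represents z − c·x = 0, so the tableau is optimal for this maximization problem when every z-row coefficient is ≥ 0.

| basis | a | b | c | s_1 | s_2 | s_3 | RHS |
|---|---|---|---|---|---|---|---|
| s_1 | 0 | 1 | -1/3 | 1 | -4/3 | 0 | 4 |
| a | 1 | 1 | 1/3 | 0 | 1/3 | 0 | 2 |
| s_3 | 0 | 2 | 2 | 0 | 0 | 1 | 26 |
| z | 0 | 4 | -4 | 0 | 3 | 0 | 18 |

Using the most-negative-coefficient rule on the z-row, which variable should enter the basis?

c

Negative z-row entries: c: -4.
The most negative is -4 in column c, so c enters.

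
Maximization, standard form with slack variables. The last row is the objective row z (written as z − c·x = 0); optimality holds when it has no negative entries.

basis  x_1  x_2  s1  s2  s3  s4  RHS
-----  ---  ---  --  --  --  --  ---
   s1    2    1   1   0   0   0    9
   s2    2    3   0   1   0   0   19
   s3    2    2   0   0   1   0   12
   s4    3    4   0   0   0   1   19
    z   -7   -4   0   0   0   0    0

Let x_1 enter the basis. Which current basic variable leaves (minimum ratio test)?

Column x_1 entries and ratios — s1: 9/2 = 9/2; s2: 19/2 = 19/2; s3: 12/2 = 6; s4: 19/3 = 19/3.
Smallest ratio is 9/2 in the row of s1, so s1 leaves.

s1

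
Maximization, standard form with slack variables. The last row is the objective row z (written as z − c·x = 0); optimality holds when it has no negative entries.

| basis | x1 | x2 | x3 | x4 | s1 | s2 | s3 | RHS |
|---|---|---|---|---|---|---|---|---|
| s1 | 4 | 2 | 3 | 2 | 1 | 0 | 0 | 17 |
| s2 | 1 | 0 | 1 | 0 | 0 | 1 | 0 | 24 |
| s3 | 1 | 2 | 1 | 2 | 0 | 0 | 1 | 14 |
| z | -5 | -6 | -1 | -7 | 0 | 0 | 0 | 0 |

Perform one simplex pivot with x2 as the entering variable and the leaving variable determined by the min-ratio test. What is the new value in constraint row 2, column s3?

0

Ratio test on column x2 — row 1: 17/2 = 17/2; row 2: entry 0 ≤ 0; row 3: 14/2 = 7. Minimum is 7 at row 3 (s3 leaves); pivot element 2.
Divide row 3 by 2; eliminate column x2 from the other rows.
Row 2 update in column s3: 0 − 0·(1/2) = 0.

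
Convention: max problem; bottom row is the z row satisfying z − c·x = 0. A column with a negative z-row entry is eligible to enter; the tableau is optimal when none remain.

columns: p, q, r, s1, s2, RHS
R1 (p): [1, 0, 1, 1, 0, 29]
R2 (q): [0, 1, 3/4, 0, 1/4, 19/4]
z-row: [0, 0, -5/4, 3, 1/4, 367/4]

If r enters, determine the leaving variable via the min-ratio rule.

q

Column r entries and ratios — p: 29/1 = 29; q: (19/4)/(3/4) = 19/3.
Smallest ratio is 19/3 in the row of q, so q leaves.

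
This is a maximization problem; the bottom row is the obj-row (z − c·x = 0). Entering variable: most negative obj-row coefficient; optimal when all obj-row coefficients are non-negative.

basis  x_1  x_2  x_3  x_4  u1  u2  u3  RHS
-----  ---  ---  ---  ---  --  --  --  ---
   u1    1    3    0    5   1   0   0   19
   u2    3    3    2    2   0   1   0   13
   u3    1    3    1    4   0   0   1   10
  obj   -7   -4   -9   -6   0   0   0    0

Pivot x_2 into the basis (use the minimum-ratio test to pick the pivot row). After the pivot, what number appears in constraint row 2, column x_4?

Ratio test on column x_2 — row 1: 19/3 = 19/3; row 2: 13/3 = 13/3; row 3: 10/3 = 10/3. Minimum is 10/3 at row 3 (u3 leaves); pivot element 3.
Divide row 3 by 3; eliminate column x_2 from the other rows.
Row 2 update in column x_4: 2 − 3·(4/3) = -2.

-2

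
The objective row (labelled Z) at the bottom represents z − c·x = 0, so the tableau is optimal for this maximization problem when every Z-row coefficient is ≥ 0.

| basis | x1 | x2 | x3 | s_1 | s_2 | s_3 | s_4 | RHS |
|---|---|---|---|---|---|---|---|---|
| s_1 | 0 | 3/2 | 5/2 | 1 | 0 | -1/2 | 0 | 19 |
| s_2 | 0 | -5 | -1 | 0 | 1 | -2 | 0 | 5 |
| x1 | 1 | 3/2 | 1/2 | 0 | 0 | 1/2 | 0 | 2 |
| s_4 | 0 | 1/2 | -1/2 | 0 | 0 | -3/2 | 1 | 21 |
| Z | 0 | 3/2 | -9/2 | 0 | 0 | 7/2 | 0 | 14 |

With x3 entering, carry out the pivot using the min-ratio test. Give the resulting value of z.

32

Ratio test on column x3 — row 1: 19/(5/2) = 38/5; row 2: entry -1 ≤ 0; row 3: 2/(1/2) = 4; row 4: entry -1/2 ≤ 0. Minimum is 4 at row 3 (x1 leaves); pivot element 1/2.
Pivot on row 3; the Z-row RHS becomes 14 − (-9/2)·4 = 32.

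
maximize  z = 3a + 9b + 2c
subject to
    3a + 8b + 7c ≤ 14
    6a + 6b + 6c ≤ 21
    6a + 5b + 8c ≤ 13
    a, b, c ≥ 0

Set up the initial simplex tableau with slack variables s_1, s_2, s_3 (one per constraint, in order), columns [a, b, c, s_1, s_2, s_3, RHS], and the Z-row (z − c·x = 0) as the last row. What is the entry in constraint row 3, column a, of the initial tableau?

6

Constraint 3 has coefficient 6 on a.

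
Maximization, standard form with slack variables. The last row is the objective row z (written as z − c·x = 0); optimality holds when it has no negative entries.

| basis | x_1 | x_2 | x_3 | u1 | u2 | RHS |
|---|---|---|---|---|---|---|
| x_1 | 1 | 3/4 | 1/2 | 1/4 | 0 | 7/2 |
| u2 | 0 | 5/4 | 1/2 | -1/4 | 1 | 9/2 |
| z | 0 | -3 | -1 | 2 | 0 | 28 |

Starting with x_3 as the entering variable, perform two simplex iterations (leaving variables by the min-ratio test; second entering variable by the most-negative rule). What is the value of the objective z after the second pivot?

38

Ratio test on column x_3 — row 1: (7/2)/(1/2) = 7; row 2: (9/2)/(1/2) = 9. Minimum is 7 at row 1 (x_1 leaves); pivot element 1/2.
Pivot on row 1; the z-row RHS becomes 28 − (-1)·7 = 35.
Next entering variable (most negative z-row entry -3/2): x_2.
Ratio test on column x_2 — row 1: 7/(3/2) = 14/3; row 2: 1/(1/2) = 2. Minimum is 2 at row 2 (u2 leaves); pivot element 1/2.
After the second pivot the z-row RHS is 35 − (-3/2)·2 = 38.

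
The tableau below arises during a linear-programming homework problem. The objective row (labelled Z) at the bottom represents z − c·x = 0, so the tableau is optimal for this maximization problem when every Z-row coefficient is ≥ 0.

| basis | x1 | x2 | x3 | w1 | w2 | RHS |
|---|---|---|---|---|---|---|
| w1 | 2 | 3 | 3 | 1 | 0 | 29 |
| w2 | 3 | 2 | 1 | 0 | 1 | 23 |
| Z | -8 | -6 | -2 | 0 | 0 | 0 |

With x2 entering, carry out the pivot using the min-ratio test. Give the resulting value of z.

58

Ratio test on column x2 — row 1: 29/3 = 29/3; row 2: 23/2 = 23/2. Minimum is 29/3 at row 1 (w1 leaves); pivot element 3.
Pivot on row 1; the Z-row RHS becomes 0 − (-6)·(29/3) = 58.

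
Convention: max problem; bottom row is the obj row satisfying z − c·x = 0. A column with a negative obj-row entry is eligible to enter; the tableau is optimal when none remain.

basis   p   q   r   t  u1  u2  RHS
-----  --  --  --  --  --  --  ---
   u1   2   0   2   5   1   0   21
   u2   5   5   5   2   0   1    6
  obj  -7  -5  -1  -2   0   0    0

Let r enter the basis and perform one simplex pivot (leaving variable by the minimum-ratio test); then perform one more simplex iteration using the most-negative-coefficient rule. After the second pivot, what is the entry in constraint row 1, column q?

-2

Ratio test on column r — row 1: 21/2 = 21/2; row 2: 6/5 = 6/5. Minimum is 6/5 at row 2 (u2 leaves); pivot element 5.
Divide row 2 by 5; eliminate column r from the other rows.
Second iteration: most negative obj-row entry is -6 in column p, so p enters.
Ratio test on column p — row 1: entry 0 ≤ 0; row 2: (6/5)/1 = 6/5. Minimum is 6/5 at row 2 (r leaves); pivot element 1.
Divide row 2 by 1; eliminate column p from the other rows.
After both pivots, the entry at constraint row 1, column q is -2.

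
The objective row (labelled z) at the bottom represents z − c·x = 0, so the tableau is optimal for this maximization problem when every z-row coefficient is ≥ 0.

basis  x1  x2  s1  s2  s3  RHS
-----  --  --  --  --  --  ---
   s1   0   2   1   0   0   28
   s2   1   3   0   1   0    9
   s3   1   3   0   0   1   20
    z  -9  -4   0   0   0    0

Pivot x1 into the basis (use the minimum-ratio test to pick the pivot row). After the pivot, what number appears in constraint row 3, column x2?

0

Ratio test on column x1 — row 1: entry 0 ≤ 0; row 2: 9/1 = 9; row 3: 20/1 = 20. Minimum is 9 at row 2 (s2 leaves); pivot element 1.
Divide row 2 by 1; eliminate column x1 from the other rows.
Row 3 update in column x2: 3 − 1·3 = 0.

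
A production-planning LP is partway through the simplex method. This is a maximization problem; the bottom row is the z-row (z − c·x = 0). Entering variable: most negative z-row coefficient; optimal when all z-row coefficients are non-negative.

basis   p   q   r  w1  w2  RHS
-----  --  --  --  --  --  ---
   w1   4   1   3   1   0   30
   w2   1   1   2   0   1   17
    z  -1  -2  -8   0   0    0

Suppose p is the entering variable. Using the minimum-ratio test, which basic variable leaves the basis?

w1

Column p entries and ratios — w1: 30/4 = 15/2; w2: 17/1 = 17.
Smallest ratio is 15/2 in the row of w1, so w1 leaves.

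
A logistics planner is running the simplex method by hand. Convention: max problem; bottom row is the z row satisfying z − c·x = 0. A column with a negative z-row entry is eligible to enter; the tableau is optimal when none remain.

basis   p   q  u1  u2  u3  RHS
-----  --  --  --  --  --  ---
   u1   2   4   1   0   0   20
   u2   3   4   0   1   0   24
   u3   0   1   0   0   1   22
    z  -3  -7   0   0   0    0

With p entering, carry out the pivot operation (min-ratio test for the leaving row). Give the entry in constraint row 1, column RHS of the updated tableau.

4

Ratio test on column p — row 1: 20/2 = 10; row 2: 24/3 = 8; row 3: entry 0 ≤ 0. Minimum is 8 at row 2 (u2 leaves); pivot element 3.
Divide row 2 by 3; eliminate column p from the other rows.
Row 1 update in column RHS: 20 − 2·8 = 4.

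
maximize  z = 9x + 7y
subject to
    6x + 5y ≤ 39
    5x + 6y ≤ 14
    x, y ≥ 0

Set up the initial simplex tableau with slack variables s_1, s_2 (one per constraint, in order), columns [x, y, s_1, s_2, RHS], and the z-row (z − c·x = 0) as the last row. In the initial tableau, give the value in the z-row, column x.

-9

The z-row carries the negated objective coefficients: the x entry is -9.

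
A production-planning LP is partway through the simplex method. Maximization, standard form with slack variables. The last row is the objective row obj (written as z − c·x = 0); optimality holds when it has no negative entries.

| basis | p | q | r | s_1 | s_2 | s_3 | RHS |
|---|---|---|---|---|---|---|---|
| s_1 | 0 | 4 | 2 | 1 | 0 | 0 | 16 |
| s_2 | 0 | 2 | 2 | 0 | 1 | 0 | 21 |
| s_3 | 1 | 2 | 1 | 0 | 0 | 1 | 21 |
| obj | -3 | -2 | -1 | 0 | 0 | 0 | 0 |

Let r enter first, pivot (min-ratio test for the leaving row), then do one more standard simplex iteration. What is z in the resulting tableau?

47

Ratio test on column r — row 1: 16/2 = 8; row 2: 21/2 = 21/2; row 3: 21/1 = 21. Minimum is 8 at row 1 (s_1 leaves); pivot element 2.
Pivot on row 1; the obj-row RHS becomes 0 − (-1)·8 = 8.
Next entering variable (most negative obj-row entry -3): p.
Ratio test on column p — row 1: entry 0 ≤ 0; row 2: entry 0 ≤ 0; row 3: 13/1 = 13. Minimum is 13 at row 3 (s_3 leaves); pivot element 1.
After the second pivot the obj-row RHS is 8 − (-3)·13 = 47.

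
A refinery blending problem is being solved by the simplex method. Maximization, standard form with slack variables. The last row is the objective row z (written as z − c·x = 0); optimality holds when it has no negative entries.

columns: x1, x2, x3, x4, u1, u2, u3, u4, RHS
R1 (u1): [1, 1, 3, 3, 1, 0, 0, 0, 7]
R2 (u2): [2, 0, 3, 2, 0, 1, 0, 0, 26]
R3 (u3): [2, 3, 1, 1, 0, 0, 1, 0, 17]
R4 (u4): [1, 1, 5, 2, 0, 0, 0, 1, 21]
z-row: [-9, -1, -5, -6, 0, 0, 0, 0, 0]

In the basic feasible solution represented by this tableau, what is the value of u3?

u3 is basic (row 3); its value is the RHS of that row, 17.

17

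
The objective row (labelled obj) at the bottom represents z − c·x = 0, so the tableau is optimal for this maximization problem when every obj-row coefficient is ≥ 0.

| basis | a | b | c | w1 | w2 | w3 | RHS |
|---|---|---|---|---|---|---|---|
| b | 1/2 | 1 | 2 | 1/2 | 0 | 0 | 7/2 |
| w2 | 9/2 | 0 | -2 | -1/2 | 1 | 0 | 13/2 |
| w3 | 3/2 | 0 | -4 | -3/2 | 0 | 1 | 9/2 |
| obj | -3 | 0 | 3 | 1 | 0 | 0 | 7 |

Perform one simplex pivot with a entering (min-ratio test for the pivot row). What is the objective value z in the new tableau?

Ratio test on column a — row 1: (7/2)/(1/2) = 7; row 2: (13/2)/(9/2) = 13/9; row 3: (9/2)/(3/2) = 3. Minimum is 13/9 at row 2 (w2 leaves); pivot element 9/2.
Pivot on row 2; the obj-row RHS becomes 7 − (-3)·(13/9) = 34/3.

34/3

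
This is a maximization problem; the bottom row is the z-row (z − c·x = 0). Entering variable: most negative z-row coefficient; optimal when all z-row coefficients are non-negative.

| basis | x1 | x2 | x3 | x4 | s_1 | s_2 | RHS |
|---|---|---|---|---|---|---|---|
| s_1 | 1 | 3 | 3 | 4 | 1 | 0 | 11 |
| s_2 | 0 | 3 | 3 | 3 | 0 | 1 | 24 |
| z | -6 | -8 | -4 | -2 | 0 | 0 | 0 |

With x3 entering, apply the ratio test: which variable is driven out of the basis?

s_1

Column x3 entries and ratios — s_1: 11/3 = 11/3; s_2: 24/3 = 8.
Smallest ratio is 11/3 in the row of s_1, so s_1 leaves.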